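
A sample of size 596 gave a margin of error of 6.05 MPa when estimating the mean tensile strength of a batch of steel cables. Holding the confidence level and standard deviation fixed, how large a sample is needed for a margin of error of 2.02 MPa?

5347

Margin of error scales as 1/√n, so n₂ = n₁·(E₁/E₂)².
n₂ = 596 × (6.05/2.02)² = 596 × 8.97 = 5346.12
Round up: n₂ = 5347.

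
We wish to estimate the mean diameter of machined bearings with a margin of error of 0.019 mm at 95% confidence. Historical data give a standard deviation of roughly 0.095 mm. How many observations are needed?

For a mean, the margin of error is E = z·σ/√n, so n = (zσ/E)².
At 95% confidence, z = 1.960.
n = (1.960 × 0.095 / 0.019)² = 96.04
Round up: n = 97.

n = 97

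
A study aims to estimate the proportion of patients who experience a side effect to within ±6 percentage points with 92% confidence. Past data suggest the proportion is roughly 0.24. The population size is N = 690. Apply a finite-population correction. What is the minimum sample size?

For a proportion with margin E = 0.06 at 92% confidence, z = 1.751.
n = p̂(1−p̂)(z/E)² = 0.24 × 0.76 × (1.751/0.06)² = 155.34 — call this n₀.
Finite-population correction with N = 690: n = n₀ / (1 + (n₀−1)/N) = 155.34 / 1.224 = 126.91
Round up: n = 127.

127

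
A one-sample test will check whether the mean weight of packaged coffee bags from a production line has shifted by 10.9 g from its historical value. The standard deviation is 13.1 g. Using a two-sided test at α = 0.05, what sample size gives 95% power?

For a one-sample z-test, n = ((z_{α/2} + z_β)·σ/δ)².
z_{α/2} = 1.960 (two-sided α = 0.05); z_β = 1.645 (power 95% → β = 0.05).
n = (3.605 × 13.1 / 10.9)² = 18.77
Round up: n = 19.

19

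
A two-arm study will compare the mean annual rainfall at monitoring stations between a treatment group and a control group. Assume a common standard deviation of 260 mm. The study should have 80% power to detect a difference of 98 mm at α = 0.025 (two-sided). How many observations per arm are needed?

134 per group

For two equal groups, n per group = 2·((z_{α/2} + z_β)·σ/δ)².
z_{α/2} = 2.241; z_β = 0.842 (power 80%).
n = 2 × (3.083 × 260 / 98)² = 2 × 66.90 = 133.80
Round up: n = 134 per group.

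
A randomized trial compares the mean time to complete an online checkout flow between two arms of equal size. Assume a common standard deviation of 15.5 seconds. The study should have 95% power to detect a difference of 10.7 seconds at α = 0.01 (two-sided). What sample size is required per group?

75 per group

For two equal groups, n per group = 2·((z_{α/2} + z_β)·σ/δ)².
z_{α/2} = 2.576; z_β = 1.645 (power 95%).
n = 2 × (4.221 × 15.5 / 10.7)² = 2 × 37.39 = 74.78
Round up: n = 75 per group.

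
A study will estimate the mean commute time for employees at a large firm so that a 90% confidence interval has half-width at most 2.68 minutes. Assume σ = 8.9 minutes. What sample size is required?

For a mean, the margin of error is E = z·σ/√n, so n = (zσ/E)².
At 90% confidence, z = 1.645.
n = (1.645 × 8.9 / 2.68)² = 29.84
Round up: n = 30.

30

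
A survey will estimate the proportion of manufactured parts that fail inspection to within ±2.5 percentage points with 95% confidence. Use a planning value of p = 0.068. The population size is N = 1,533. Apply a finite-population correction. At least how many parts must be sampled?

For a proportion with margin E = 0.025 at 95% confidence, z = 1.960.
n = p̂(1−p̂)(z/E)² = 0.068 × 0.932 × (1.960/0.025)² = 389.54 — call this n₀.
Finite-population correction with N = 1,533: n = n₀ / (1 + (n₀−1)/N) = 389.54 / 1.253 = 310.89
Round up: n = 311.

311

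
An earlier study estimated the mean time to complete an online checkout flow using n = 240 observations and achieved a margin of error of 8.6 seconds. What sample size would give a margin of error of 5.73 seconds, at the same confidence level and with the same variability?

Margin of error scales as 1/√n, so n₂ = n₁·(E₁/E₂)².
n₂ = 240 × (8.6/5.73)² = 240 × 2.253 = 540.72
Round up: n₂ = 541.

541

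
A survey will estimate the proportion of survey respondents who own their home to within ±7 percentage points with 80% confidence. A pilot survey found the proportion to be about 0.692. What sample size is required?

72

For a proportion with margin E = 0.07 at 80% confidence, z = 1.282.
n = p̂(1−p̂)(z/E)² = 0.692 × 0.308 × (1.282/0.07)² = 71.49
Round up: n = 72.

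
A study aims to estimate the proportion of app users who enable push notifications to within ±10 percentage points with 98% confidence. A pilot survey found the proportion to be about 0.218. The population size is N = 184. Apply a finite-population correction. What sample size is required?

For a proportion with margin E = 0.1 at 98% confidence, z = 2.326.
n = p̂(1−p̂)(z/E)² = 0.218 × 0.782 × (2.326/0.1)² = 92.23 — call this n₀.
Finite-population correction with N = 184: n = n₀ / (1 + (n₀−1)/N) = 92.23 / 1.496 = 61.65
Round up: n = 62.

62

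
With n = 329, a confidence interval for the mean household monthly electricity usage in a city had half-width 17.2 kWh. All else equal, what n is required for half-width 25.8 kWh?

147

Margin of error scales as 1/√n, so n₂ = n₁·(E₁/E₂)².
n₂ = 329 × (17.2/25.8)² = 329 × 0.4444 = 146.21
Round up: n₂ = 147.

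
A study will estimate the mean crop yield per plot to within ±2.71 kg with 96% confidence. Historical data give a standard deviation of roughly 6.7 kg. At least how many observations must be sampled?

For a mean, the margin of error is E = z·σ/√n, so n = (zσ/E)².
At 96% confidence, z = 2.054.
n = (2.054 × 6.7 / 2.71)² = 25.79
Round up: n = 26.

26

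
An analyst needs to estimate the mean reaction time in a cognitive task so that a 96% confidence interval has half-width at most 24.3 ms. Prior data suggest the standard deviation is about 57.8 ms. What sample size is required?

For a mean, the margin of error is E = z·σ/√n, so n = (zσ/E)².
At 96% confidence, z = 2.054.
n = (2.054 × 57.8 / 24.3)² = 23.87
Round up: n = 24.

24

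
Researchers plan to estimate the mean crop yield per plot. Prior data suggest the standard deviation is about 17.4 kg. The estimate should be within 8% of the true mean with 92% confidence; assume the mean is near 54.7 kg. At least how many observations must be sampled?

n = 49

For a mean, the margin of error is E = z·σ/√n, so n = (zσ/E)².
At 92% confidence, z = 1.751.
E = 8% of 54.7 = 4.376 kg.
n = (1.751 × 17.4 / 4.376)² = 48.47
Round up: n = 49.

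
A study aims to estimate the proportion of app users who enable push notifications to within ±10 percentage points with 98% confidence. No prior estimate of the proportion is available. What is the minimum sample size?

For a proportion with margin E = 0.1 at 98% confidence, z = 2.326.
With no prior estimate, use p = 0.5, which maximizes p(1−p) at 0.25.
n = 0.25 × (z/E)² = 0.25 × (2.326/0.1)² = 135.26
Round up: n = 136.

n = 136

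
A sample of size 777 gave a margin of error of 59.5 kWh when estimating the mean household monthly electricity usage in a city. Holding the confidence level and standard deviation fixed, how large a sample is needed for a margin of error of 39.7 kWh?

Margin of error scales as 1/√n, so n₂ = n₁·(E₁/E₂)².
n₂ = 777 × (59.5/39.7)² = 777 × 2.246 = 1745.14
Round up: n₂ = 1746.

n = 1746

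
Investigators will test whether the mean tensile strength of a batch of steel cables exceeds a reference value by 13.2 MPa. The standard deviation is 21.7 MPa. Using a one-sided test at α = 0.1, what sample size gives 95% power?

For a one-sample z-test, n = ((z_α + z_β)·σ/δ)².
z_α = 1.282 (one-sided α = 0.1); z_β = 1.645 (power 95% → β = 0.05).
n = (2.927 × 21.7 / 13.2)² = 23.15
Round up: n = 24.

24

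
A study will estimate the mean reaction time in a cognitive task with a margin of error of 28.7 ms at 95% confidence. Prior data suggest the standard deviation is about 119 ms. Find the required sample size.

67

For a mean, the margin of error is E = z·σ/√n, so n = (zσ/E)².
At 95% confidence, z = 1.960.
n = (1.960 × 119 / 28.7)² = 66.05
Round up: n = 67.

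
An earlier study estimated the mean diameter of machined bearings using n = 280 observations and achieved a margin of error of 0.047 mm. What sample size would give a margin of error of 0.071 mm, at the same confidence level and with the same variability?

n = 123

Margin of error scales as 1/√n, so n₂ = n₁·(E₁/E₂)².
n₂ = 280 × (0.047/0.071)² = 280 × 0.4382 = 122.70
Round up: n₂ = 123.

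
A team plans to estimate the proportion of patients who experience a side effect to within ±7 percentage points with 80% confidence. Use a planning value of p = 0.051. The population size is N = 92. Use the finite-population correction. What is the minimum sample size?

14

For a proportion with margin E = 0.07 at 80% confidence, z = 1.282.
n = p̂(1−p̂)(z/E)² = 0.051 × 0.949 × (1.282/0.07)² = 16.23 — call this n₀.
Finite-population correction with N = 92: n = n₀ / (1 + (n₀−1)/N) = 16.23 / 1.166 = 13.92
Round up: n = 14.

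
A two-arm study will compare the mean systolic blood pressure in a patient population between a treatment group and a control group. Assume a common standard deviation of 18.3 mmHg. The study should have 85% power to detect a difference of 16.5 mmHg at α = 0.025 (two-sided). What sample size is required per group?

27 per group

For two equal groups, n per group = 2·((z_{α/2} + z_β)·σ/δ)².
z_{α/2} = 2.241; z_β = 1.036 (power 85%).
n = 2 × (3.277 × 18.3 / 16.5)² = 2 × 13.21 = 26.42
Round up: n = 27 per group.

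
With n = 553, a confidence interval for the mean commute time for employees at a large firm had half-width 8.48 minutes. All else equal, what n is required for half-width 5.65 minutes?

1246

Margin of error scales as 1/√n, so n₂ = n₁·(E₁/E₂)².
n₂ = 553 × (8.48/5.65)² = 553 × 2.253 = 1245.91
Round up: n₂ = 1246.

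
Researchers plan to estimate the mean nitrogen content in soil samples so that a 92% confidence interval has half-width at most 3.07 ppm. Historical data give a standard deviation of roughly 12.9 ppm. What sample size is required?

55

For a mean, the margin of error is E = z·σ/√n, so n = (zσ/E)².
At 92% confidence, z = 1.751.
n = (1.751 × 12.9 / 3.07)² = 54.13
Round up: n = 55.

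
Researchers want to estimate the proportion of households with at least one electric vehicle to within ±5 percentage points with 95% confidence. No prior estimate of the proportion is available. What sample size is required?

385

For a proportion with margin E = 0.05 at 95% confidence, z = 1.960.
With no prior estimate, use p = 0.5, which maximizes p(1−p) at 0.25.
n = 0.25 × (z/E)² = 0.25 × (1.960/0.05)² = 384.16
Round up: n = 385.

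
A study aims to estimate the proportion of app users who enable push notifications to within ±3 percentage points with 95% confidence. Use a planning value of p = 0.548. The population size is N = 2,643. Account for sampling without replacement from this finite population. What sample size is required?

756

For a proportion with margin E = 0.03 at 95% confidence, z = 1.960.
n = p̂(1−p̂)(z/E)² = 0.548 × 0.452 × (1.960/0.03)² = 1057.28 — call this n₀.
Finite-population correction with N = 2,643: n = n₀ / (1 + (n₀−1)/N) = 1057.28 / 1.4 = 755.20
Round up: n = 756.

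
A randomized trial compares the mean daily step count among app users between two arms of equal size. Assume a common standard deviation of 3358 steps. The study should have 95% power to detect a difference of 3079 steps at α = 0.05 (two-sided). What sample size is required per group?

31 per group

For two equal groups, n per group = 2·((z_{α/2} + z_β)·σ/δ)².
z_{α/2} = 1.960; z_β = 1.645 (power 95%).
n = 2 × (3.605 × 3358 / 3079)² = 2 × 15.46 = 30.92
Round up: n = 31 per group.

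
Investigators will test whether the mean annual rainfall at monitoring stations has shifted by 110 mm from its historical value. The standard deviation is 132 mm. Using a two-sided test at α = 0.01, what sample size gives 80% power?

17

For a one-sample z-test, n = ((z_{α/2} + z_β)·σ/δ)².
z_{α/2} = 2.576 (two-sided α = 0.01); z_β = 0.842 (power 80% → β = 0.2).
n = (3.418 × 132 / 110)² = 16.82
Round up: n = 17.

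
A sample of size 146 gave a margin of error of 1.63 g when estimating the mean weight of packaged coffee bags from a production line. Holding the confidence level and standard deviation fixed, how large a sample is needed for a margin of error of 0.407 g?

Margin of error scales as 1/√n, so n₂ = n₁·(E₁/E₂)².
n₂ = 146 × (1.63/0.407)² = 146 × 16.04 = 2341.84
Round up: n₂ = 2342.

2342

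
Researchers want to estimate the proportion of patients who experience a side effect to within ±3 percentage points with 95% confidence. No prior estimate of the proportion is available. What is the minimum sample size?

1068

For a proportion with margin E = 0.03 at 95% confidence, z = 1.960.
With no prior estimate, use p = 0.5, which maximizes p(1−p) at 0.25.
n = 0.25 × (z/E)² = 0.25 × (1.960/0.03)² = 1067.11
Round up: n = 1068.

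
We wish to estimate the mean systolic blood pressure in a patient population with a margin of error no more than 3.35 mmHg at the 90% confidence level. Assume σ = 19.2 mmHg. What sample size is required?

For a mean, the margin of error is E = z·σ/√n, so n = (zσ/E)².
At 90% confidence, z = 1.645.
n = (1.645 × 19.2 / 3.35)² = 88.89
Round up: n = 89.

89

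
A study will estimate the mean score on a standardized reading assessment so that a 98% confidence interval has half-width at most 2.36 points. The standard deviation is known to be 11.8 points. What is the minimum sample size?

For a mean, the margin of error is E = z·σ/√n, so n = (zσ/E)².
At 98% confidence, z = 2.326.
n = (2.326 × 11.8 / 2.36)² = 135.26
Round up: n = 136.

136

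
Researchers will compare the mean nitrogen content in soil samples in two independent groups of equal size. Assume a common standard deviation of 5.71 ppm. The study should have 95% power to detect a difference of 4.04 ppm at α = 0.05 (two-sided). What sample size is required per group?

For two equal groups, n per group = 2·((z_{α/2} + z_β)·σ/δ)².
z_{α/2} = 1.960; z_β = 1.645 (power 95%).
n = 2 × (3.605 × 5.71 / 4.04)² = 2 × 25.96 = 51.92
Round up: n = 52 per group.

52 per group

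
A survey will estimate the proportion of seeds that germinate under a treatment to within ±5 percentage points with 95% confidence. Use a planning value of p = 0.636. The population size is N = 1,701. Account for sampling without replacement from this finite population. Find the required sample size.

For a proportion with margin E = 0.05 at 95% confidence, z = 1.960.
n = p̂(1−p̂)(z/E)² = 0.636 × 0.364 × (1.960/0.05)² = 355.74 — call this n₀.
Finite-population correction with N = 1,701: n = n₀ / (1 + (n₀−1)/N) = 355.74 / 1.209 = 294.24
Round up: n = 295.

295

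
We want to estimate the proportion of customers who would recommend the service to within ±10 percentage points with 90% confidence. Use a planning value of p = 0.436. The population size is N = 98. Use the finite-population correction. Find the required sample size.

For a proportion with margin E = 0.1 at 90% confidence, z = 1.645.
n = p̂(1−p̂)(z/E)² = 0.436 × 0.564 × (1.645/0.1)² = 66.54 — call this n₀.
Finite-population correction with N = 98: n = n₀ / (1 + (n₀−1)/N) = 66.54 / 1.669 = 39.87
Round up: n = 40.

n = 40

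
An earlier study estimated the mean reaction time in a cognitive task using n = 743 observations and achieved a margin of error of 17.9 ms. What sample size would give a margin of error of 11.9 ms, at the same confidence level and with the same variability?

Margin of error scales as 1/√n, so n₂ = n₁·(E₁/E₂)².
n₂ = 743 × (17.9/11.9)² = 743 × 2.263 = 1681.41
Round up: n₂ = 1682.

1682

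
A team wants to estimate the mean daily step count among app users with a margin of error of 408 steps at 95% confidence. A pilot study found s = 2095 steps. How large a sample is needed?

102

For a mean, the margin of error is E = z·σ/√n, so n = (zσ/E)².
At 95% confidence, z = 1.960.
n = (1.960 × 2095 / 408)² = 101.29
Round up: n = 102.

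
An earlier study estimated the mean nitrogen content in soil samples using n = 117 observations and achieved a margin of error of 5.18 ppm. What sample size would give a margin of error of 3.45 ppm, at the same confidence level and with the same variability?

Margin of error scales as 1/√n, so n₂ = n₁·(E₁/E₂)².
n₂ = 117 × (5.18/3.45)² = 117 × 2.254 = 263.72
Round up: n₂ = 264.

n = 264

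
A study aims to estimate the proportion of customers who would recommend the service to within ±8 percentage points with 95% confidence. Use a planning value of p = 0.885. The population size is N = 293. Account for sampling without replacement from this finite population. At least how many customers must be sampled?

51

For a proportion with margin E = 0.08 at 95% confidence, z = 1.960.
n = p̂(1−p̂)(z/E)² = 0.885 × 0.115 × (1.960/0.08)² = 61.09 — call this n₀.
Finite-population correction with N = 293: n = n₀ / (1 + (n₀−1)/N) = 61.09 / 1.205 = 50.70
Round up: n = 51.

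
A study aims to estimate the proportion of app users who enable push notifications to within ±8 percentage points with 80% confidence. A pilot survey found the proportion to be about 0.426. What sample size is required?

63

For a proportion with margin E = 0.08 at 80% confidence, z = 1.282.
n = p̂(1−p̂)(z/E)² = 0.426 × 0.574 × (1.282/0.08)² = 62.79
Round up: n = 63.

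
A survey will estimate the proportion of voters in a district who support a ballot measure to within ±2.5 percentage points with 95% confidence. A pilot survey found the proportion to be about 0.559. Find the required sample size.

n = 1516

For a proportion with margin E = 0.025 at 95% confidence, z = 1.960.
n = p̂(1−p̂)(z/E)² = 0.559 × 0.441 × (1.960/0.025)² = 1515.24
Round up: n = 1516.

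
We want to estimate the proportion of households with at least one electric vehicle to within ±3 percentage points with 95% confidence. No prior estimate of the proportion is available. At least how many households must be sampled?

For a proportion with margin E = 0.03 at 95% confidence, z = 1.960.
With no prior estimate, use p = 0.5, which maximizes p(1−p) at 0.25.
n = 0.25 × (z/E)² = 0.25 × (1.960/0.03)² = 1067.11
Round up: n = 1068.

1068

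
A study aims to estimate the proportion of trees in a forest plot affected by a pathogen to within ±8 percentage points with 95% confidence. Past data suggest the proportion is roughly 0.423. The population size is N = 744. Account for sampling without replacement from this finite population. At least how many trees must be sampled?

123

For a proportion with margin E = 0.08 at 95% confidence, z = 1.960.
n = p̂(1−p̂)(z/E)² = 0.423 × 0.577 × (1.960/0.08)² = 146.50 — call this n₀.
Finite-population correction with N = 744: n = n₀ / (1 + (n₀−1)/N) = 146.50 / 1.196 = 122.49
Round up: n = 123.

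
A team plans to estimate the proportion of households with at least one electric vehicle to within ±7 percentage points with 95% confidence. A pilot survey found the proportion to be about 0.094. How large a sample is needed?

For a proportion with margin E = 0.07 at 95% confidence, z = 1.960.
n = p̂(1−p̂)(z/E)² = 0.094 × 0.906 × (1.960/0.07)² = 66.77
Round up: n = 67.

67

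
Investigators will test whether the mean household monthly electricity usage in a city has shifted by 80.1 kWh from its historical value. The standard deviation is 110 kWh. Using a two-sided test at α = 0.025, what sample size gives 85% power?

For a one-sample z-test, n = ((z_{α/2} + z_β)·σ/δ)².
z_{α/2} = 2.241 (two-sided α = 0.025); z_β = 1.036 (power 85% → β = 0.15).
n = (3.277 × 110 / 80.1)² = 20.25
Round up: n = 21.

21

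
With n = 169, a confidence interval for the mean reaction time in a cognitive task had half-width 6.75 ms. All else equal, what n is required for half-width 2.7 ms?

Margin of error scales as 1/√n, so n₂ = n₁·(E₁/E₂)².
n₂ = 169 × (6.75/2.7)² = 169 × 6.25 = 1056.25
Round up: n₂ = 1057.

n = 1057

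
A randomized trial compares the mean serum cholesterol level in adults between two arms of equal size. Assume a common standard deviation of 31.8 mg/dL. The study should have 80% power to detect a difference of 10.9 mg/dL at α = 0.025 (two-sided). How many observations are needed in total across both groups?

324 total

For two equal groups, n per group = 2·((z_{α/2} + z_β)·σ/δ)².
z_{α/2} = 2.241; z_β = 0.842 (power 80%).
n = 2 × (3.083 × 31.8 / 10.9)² = 2 × 80.90 = 161.80
Round up: n = 162 per group.
Total across both groups: 2 × 162 = 324.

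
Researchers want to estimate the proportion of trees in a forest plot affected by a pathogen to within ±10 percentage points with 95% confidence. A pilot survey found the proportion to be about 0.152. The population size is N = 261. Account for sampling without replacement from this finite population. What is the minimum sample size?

n = 42

For a proportion with margin E = 0.1 at 95% confidence, z = 1.960.
n = p̂(1−p̂)(z/E)² = 0.152 × 0.848 × (1.960/0.1)² = 49.52 — call this n₀.
Finite-population correction with N = 261: n = n₀ / (1 + (n₀−1)/N) = 49.52 / 1.186 = 41.75
Round up: n = 42.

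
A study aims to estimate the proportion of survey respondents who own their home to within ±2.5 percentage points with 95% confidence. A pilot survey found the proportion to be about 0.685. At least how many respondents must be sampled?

1327

For a proportion with margin E = 0.025 at 95% confidence, z = 1.960.
n = p̂(1−p̂)(z/E)² = 0.685 × 0.315 × (1.960/0.025)² = 1326.27
Round up: n = 1327.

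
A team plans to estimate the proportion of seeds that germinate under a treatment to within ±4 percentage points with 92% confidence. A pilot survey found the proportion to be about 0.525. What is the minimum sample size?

n = 478

For a proportion with margin E = 0.04 at 92% confidence, z = 1.751.
n = p̂(1−p̂)(z/E)² = 0.525 × 0.475 × (1.751/0.04)² = 477.86
Round up: n = 478.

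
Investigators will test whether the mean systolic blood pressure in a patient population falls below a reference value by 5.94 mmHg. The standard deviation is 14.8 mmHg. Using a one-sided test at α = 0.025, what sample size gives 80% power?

49

For a one-sample z-test, n = ((z_α + z_β)·σ/δ)².
z_α = 1.960 (one-sided α = 0.025); z_β = 0.842 (power 80% → β = 0.2).
n = (2.802 × 14.8 / 5.94)² = 48.74
Round up: n = 49.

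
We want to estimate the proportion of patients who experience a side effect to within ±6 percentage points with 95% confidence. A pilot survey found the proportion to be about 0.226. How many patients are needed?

For a proportion with margin E = 0.06 at 95% confidence, z = 1.960.
n = p̂(1−p̂)(z/E)² = 0.226 × 0.774 × (1.960/0.06)² = 186.66
Round up: n = 187.

187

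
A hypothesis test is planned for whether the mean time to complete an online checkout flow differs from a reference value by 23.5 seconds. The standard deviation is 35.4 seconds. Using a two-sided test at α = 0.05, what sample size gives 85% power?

For a one-sample z-test, n = ((z_{α/2} + z_β)·σ/δ)².
z_{α/2} = 1.960 (two-sided α = 0.05); z_β = 1.036 (power 85% → β = 0.15).
n = (2.996 × 35.4 / 23.5)² = 20.37
Round up: n = 21.

21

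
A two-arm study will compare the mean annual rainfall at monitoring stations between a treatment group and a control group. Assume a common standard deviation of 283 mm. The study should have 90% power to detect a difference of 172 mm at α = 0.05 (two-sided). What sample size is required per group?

For two equal groups, n per group = 2·((z_{α/2} + z_β)·σ/δ)².
z_{α/2} = 1.960; z_β = 1.282 (power 90%).
n = 2 × (3.242 × 283 / 172)² = 2 × 28.45 = 56.90
Round up: n = 57 per group.

57 per group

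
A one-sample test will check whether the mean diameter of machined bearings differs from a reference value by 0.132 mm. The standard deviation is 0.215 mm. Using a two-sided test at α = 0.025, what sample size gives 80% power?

For a one-sample z-test, n = ((z_{α/2} + z_β)·σ/δ)².
z_{α/2} = 2.241 (two-sided α = 0.025); z_β = 0.842 (power 80% → β = 0.2).
n = (3.083 × 0.215 / 0.132)² = 25.22
Round up: n = 26.

26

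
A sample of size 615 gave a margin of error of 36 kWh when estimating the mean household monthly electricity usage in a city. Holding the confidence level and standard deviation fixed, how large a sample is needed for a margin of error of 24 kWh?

Margin of error scales as 1/√n, so n₂ = n₁·(E₁/E₂)².
n₂ = 615 × (36/24)² = 615 × 2.25 = 1383.75
Round up: n₂ = 1384.

1384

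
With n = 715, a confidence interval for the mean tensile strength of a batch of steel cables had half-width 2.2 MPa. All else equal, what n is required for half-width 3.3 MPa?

Margin of error scales as 1/√n, so n₂ = n₁·(E₁/E₂)².
n₂ = 715 × (2.2/3.3)² = 715 × 0.4444 = 317.75
Round up: n₂ = 318.

318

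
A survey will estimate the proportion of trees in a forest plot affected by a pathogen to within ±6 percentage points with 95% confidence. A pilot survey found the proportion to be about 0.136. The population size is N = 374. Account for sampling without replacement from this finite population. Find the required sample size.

For a proportion with margin E = 0.06 at 95% confidence, z = 1.960.
n = p̂(1−p̂)(z/E)² = 0.136 × 0.864 × (1.960/0.06)² = 125.39 — call this n₀.
Finite-population correction with N = 374: n = n₀ / (1 + (n₀−1)/N) = 125.39 / 1.333 = 94.07
Round up: n = 95.

n = 95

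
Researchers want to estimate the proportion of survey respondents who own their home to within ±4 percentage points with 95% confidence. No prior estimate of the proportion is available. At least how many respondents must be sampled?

n = 601

For a proportion with margin E = 0.04 at 95% confidence, z = 1.960.
With no prior estimate, use p = 0.5, which maximizes p(1−p) at 0.25.
n = 0.25 × (z/E)² = 0.25 × (1.960/0.04)² = 600.25
Round up: n = 601.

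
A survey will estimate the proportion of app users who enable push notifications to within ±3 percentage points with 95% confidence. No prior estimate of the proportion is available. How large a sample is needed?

1068

For a proportion with margin E = 0.03 at 95% confidence, z = 1.960.
With no prior estimate, use p = 0.5, which maximizes p(1−p) at 0.25.
n = 0.25 × (z/E)² = 0.25 × (1.960/0.03)² = 1067.11
Round up: n = 1068.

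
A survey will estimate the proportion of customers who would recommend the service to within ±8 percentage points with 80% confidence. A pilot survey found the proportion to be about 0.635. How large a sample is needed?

For a proportion with margin E = 0.08 at 80% confidence, z = 1.282.
n = p̂(1−p̂)(z/E)² = 0.635 × 0.365 × (1.282/0.08)² = 59.52
Round up: n = 60.

60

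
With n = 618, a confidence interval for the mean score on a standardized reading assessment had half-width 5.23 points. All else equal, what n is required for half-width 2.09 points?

Margin of error scales as 1/√n, so n₂ = n₁·(E₁/E₂)².
n₂ = 618 × (5.23/2.09)² = 618 × 6.262 = 3869.92
Round up: n₂ = 3870.

3870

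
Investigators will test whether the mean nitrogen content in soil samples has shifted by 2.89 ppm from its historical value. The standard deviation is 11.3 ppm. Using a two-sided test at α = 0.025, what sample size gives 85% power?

n = 165

For a one-sample z-test, n = ((z_{α/2} + z_β)·σ/δ)².
z_{α/2} = 2.241 (two-sided α = 0.025); z_β = 1.036 (power 85% → β = 0.15).
n = (3.277 × 11.3 / 2.89)² = 164.18
Round up: n = 165.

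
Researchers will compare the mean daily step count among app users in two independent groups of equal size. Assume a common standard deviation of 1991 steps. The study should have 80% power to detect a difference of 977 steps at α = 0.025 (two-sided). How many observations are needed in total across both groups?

For two equal groups, n per group = 2·((z_{α/2} + z_β)·σ/δ)².
z_{α/2} = 2.241; z_β = 0.842 (power 80%).
n = 2 × (3.083 × 1991 / 977)² = 2 × 39.47 = 78.94
Round up: n = 79 per group.
Total across both groups: 2 × 79 = 158.

158 total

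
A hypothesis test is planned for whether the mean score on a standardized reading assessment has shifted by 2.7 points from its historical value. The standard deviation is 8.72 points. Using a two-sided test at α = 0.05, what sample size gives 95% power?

136

For a one-sample z-test, n = ((z_{α/2} + z_β)·σ/δ)².
z_{α/2} = 1.960 (two-sided α = 0.05); z_β = 1.645 (power 95% → β = 0.05).
n = (3.605 × 8.72 / 2.7)² = 135.56
Round up: n = 136.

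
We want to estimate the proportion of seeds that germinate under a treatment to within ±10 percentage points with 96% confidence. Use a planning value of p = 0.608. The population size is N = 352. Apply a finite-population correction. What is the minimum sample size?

79

For a proportion with margin E = 0.1 at 96% confidence, z = 2.054.
n = p̂(1−p̂)(z/E)² = 0.608 × 0.392 × (2.054/0.1)² = 100.55 — call this n₀.
Finite-population correction with N = 352: n = n₀ / (1 + (n₀−1)/N) = 100.55 / 1.283 = 78.37
Round up: n = 79.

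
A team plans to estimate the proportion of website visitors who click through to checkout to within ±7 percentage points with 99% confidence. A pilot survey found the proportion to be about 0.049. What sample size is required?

For a proportion with margin E = 0.07 at 99% confidence, z = 2.576.
n = p̂(1−p̂)(z/E)² = 0.049 × 0.951 × (2.576/0.07)² = 63.11
Round up: n = 64.

64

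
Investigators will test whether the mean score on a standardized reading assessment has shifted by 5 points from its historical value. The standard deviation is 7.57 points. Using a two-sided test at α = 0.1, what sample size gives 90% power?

20

For a one-sample z-test, n = ((z_{α/2} + z_β)·σ/δ)².
z_{α/2} = 1.645 (two-sided α = 0.1); z_β = 1.282 (power 90% → β = 0.1).
n = (2.927 × 7.57 / 5)² = 19.64
Round up: n = 20.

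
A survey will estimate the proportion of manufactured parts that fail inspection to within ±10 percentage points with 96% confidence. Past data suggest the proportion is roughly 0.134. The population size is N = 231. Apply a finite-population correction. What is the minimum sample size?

For a proportion with margin E = 0.1 at 96% confidence, z = 2.054.
n = p̂(1−p̂)(z/E)² = 0.134 × 0.866 × (2.054/0.1)² = 48.96 — call this n₀.
Finite-population correction with N = 231: n = n₀ / (1 + (n₀−1)/N) = 48.96 / 1.208 = 40.53
Round up: n = 41.

41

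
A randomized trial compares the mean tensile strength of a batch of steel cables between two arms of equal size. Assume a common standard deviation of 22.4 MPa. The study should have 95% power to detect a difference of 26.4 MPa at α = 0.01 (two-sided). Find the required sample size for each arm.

For two equal groups, n per group = 2·((z_{α/2} + z_β)·σ/δ)².
z_{α/2} = 2.576; z_β = 1.645 (power 95%).
n = 2 × (4.221 × 22.4 / 26.4)² = 2 × 12.83 = 25.66
Round up: n = 26 per group.

26 per group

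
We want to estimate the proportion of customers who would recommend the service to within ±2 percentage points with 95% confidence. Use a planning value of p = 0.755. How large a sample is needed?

For a proportion with margin E = 0.02 at 95% confidence, z = 1.960.
n = p̂(1−p̂)(z/E)² = 0.755 × 0.245 × (1.960/0.02)² = 1776.50
Round up: n = 1777.

1777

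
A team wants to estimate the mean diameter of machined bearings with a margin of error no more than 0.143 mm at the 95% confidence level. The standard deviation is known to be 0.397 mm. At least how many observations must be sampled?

30

For a mean, the margin of error is E = z·σ/√n, so n = (zσ/E)².
At 95% confidence, z = 1.960.
n = (1.960 × 0.397 / 0.143)² = 29.61
Round up: n = 30.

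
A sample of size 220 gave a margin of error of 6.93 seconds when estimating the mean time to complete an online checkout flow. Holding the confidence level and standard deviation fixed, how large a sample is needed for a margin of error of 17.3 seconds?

n = 36

Margin of error scales as 1/√n, so n₂ = n₁·(E₁/E₂)².
n₂ = 220 × (6.93/17.3)² = 220 × 0.1605 = 35.31
Round up: n₂ = 36.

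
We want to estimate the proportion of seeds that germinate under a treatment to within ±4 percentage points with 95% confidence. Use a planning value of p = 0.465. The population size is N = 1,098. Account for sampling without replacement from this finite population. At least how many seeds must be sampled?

For a proportion with margin E = 0.04 at 95% confidence, z = 1.960.
n = p̂(1−p̂)(z/E)² = 0.465 × 0.535 × (1.960/0.04)² = 597.31 — call this n₀.
Finite-population correction with N = 1,098: n = n₀ / (1 + (n₀−1)/N) = 597.31 / 1.543 = 387.11
Round up: n = 388.

388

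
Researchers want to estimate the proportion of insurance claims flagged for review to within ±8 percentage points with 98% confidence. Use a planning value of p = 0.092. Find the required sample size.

For a proportion with margin E = 0.08 at 98% confidence, z = 2.326.
n = p̂(1−p̂)(z/E)² = 0.092 × 0.908 × (2.326/0.08)² = 70.62
Round up: n = 71.

71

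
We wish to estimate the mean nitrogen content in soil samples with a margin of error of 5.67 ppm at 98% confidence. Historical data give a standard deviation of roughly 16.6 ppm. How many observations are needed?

47

For a mean, the margin of error is E = z·σ/√n, so n = (zσ/E)².
At 98% confidence, z = 2.326.
n = (2.326 × 16.6 / 5.67)² = 46.37
Round up: n = 47.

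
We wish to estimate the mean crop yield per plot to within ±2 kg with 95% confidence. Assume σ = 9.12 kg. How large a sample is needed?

For a mean, the margin of error is E = z·σ/√n, so n = (zσ/E)².
At 95% confidence, z = 1.960.
n = (1.960 × 9.12 / 2)² = 79.88
Round up: n = 80.

80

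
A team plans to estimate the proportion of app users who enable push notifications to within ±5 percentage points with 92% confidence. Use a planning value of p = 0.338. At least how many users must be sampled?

For a proportion with margin E = 0.05 at 92% confidence, z = 1.751.
n = p̂(1−p̂)(z/E)² = 0.338 × 0.662 × (1.751/0.05)² = 274.41
Round up: n = 275.

275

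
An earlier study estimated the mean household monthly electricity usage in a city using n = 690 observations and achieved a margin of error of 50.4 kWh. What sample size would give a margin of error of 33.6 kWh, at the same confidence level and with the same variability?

n = 1553

Margin of error scales as 1/√n, so n₂ = n₁·(E₁/E₂)².
n₂ = 690 × (50.4/33.6)² = 690 × 2.25 = 1552.50
Round up: n₂ = 1553.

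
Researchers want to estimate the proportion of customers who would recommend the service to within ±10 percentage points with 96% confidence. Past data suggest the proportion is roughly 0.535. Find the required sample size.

For a proportion with margin E = 0.1 at 96% confidence, z = 2.054.
n = p̂(1−p̂)(z/E)² = 0.535 × 0.465 × (2.054/0.1)² = 104.96
Round up: n = 105.

105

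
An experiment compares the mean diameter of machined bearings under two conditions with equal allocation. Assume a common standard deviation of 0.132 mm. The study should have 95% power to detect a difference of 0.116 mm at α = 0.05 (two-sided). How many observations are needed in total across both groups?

68 total

For two equal groups, n per group = 2·((z_{α/2} + z_β)·σ/δ)².
z_{α/2} = 1.960; z_β = 1.645 (power 95%).
n = 2 × (3.605 × 0.132 / 0.116)² = 2 × 16.83 = 33.66
Round up: n = 34 per group.
Total across both groups: 2 × 34 = 68.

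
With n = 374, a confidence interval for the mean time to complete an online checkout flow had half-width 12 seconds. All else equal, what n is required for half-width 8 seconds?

n = 842

Margin of error scales as 1/√n, so n₂ = n₁·(E₁/E₂)².
n₂ = 374 × (12/8)² = 374 × 2.25 = 841.50
Round up: n₂ = 842.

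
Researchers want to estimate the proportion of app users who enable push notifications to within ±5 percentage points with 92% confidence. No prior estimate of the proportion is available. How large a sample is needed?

For a proportion with margin E = 0.05 at 92% confidence, z = 1.751.
With no prior estimate, use p = 0.5, which maximizes p(1−p) at 0.25.
n = 0.25 × (z/E)² = 0.25 × (1.751/0.05)² = 306.60
Round up: n = 307.

307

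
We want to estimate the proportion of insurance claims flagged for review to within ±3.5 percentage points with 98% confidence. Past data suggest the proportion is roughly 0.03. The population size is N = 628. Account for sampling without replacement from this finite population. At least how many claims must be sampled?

107

For a proportion with margin E = 0.035 at 98% confidence, z = 2.326.
n = p̂(1−p̂)(z/E)² = 0.03 × 0.97 × (2.326/0.035)² = 128.52 — call this n₀.
Finite-population correction with N = 628: n = n₀ / (1 + (n₀−1)/N) = 128.52 / 1.203 = 106.83
Round up: n = 107.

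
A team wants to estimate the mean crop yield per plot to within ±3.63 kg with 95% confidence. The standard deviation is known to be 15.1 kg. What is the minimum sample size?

For a mean, the margin of error is E = z·σ/√n, so n = (zσ/E)².
At 95% confidence, z = 1.960.
n = (1.960 × 15.1 / 3.63)² = 66.47
Round up: n = 67.

n = 67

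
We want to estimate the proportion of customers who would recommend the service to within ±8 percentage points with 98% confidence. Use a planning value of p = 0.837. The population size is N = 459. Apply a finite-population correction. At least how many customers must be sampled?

93

For a proportion with margin E = 0.08 at 98% confidence, z = 2.326.
n = p̂(1−p̂)(z/E)² = 0.837 × 0.163 × (2.326/0.08)² = 115.33 — call this n₀.
Finite-population correction with N = 459: n = n₀ / (1 + (n₀−1)/N) = 115.33 / 1.249 = 92.34
Round up: n = 93.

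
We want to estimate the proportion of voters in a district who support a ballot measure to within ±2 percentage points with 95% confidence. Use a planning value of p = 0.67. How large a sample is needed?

For a proportion with margin E = 0.02 at 95% confidence, z = 1.960.
n = p̂(1−p̂)(z/E)² = 0.67 × 0.33 × (1.960/0.02)² = 2123.44
Round up: n = 2124.

n = 2124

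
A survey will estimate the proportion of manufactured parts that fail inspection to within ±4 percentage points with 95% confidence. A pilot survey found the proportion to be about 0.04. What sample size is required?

n = 93

For a proportion with margin E = 0.04 at 95% confidence, z = 1.960.
n = p̂(1−p̂)(z/E)² = 0.04 × 0.96 × (1.960/0.04)² = 92.20
Round up: n = 93.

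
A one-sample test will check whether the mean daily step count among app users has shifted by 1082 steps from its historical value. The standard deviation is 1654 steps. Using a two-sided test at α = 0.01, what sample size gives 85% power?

For a one-sample z-test, n = ((z_{α/2} + z_β)·σ/δ)².
z_{α/2} = 2.576 (two-sided α = 0.01); z_β = 1.036 (power 85% → β = 0.15).
n = (3.612 × 1654 / 1082)² = 30.49
Round up: n = 31.

31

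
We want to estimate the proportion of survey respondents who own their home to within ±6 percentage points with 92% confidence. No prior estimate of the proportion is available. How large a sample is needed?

For a proportion with margin E = 0.06 at 92% confidence, z = 1.751.
With no prior estimate, use p = 0.5, which maximizes p(1−p) at 0.25.
n = 0.25 × (z/E)² = 0.25 × (1.751/0.06)² = 212.92
Round up: n = 213.

213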